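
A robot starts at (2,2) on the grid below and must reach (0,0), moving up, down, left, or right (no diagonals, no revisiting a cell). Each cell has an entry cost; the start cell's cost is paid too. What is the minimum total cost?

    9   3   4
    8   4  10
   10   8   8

32

Take [2,2] → [2,1] → [1,1] → [0,1] → [0,0] for a total of 8 + 8 + 4 + 3 + 9 = 32.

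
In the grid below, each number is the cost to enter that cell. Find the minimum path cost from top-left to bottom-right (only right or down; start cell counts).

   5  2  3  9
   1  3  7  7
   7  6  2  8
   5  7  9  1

Best path: (0,0) -> (1,0) -> (1,1) -> (2,1) -> (2,2) -> (2,3) -> (3,3)
Cost: 5 + 1 + 3 + 6 + 2 + 8 + 1 = 26
(Top row then right column would cost 35.)

26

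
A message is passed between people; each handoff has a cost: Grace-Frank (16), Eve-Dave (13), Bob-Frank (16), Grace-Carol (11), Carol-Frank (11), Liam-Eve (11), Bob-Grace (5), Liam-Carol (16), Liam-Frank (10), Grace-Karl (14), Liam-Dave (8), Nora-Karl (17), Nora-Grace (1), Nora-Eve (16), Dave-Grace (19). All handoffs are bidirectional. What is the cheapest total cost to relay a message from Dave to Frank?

Comparing a few candidate routes:
Dave → Eve → Liam → Frank: 13 + 11 + 10 = 34
Dave → Grace → Frank: 19 + 16 = 35
Dave → Liam → Frank: 8 + 10 = 18
Dave → Liam → Carol → Frank: 8 + 16 + 11 = 35
Shortest: 18.

18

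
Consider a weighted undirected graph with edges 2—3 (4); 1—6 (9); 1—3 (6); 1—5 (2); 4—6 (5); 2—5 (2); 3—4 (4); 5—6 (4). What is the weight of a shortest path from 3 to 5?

6

Paths from 3 to 5:
3 -> 1 -> 5: 6 + 2 = 8
3 -> 1 -> 6 -> 5: 6 + 9 + 4 = 19
3 -> 2 -> 5: 4 + 2 = 6
3 -> 4 -> 6 -> 1 -> 5: 4 + 5 + 9 + 2 = 20
3 -> 4 -> 6 -> 5: 4 + 5 + 4 = 13
Shortest: 6.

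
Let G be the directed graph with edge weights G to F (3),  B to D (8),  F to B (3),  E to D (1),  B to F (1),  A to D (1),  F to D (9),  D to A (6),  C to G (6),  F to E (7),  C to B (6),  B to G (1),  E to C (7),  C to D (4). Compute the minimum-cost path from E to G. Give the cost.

Paths from E to G:
E → C → G: 7 + 6 = 13
E → C → B → G: 7 + 6 + 1 = 14
The minimum is 13.

13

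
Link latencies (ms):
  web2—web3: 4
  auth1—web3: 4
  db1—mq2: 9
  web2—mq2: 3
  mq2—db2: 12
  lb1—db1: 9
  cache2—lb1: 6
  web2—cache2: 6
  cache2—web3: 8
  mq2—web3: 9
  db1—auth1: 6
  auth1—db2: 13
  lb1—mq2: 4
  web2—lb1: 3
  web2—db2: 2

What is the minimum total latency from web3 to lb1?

Checking several routes:
web3→mq2→lb1: 9 + 4 = 13
web3→web2→lb1: 4 + 3 = 7
web3→web2→mq2→lb1: 4 + 3 + 4 = 11
The minimum is 7 ms.

7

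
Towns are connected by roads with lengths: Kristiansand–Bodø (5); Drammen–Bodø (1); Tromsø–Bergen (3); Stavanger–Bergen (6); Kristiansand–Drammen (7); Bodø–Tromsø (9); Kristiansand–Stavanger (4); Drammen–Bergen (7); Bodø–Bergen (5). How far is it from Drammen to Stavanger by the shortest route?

10

Some routes from Drammen to Stavanger:
Drammen→Bodø→Bergen→Stavanger: 1 + 5 + 6 = 12
Drammen→Kristiansand→Stavanger: 7 + 4 = 11
Drammen→Bodø→Kristiansand→Stavanger: 1 + 5 + 4 = 10
The minimum is 10.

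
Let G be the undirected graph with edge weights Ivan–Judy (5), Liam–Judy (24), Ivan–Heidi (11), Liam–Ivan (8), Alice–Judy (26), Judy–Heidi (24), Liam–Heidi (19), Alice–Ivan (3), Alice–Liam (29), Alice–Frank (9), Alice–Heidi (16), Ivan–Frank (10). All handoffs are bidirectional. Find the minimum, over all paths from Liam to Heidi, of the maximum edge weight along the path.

11

Checking several routes:
Liam→Judy→Ivan→Frank→Alice→Heidi: max(24, 5, 10, 9, 16) = 24
Liam→Ivan→Heidi: max(8, 11) = 11
Liam→Heidi: max(19) = 19
Liam→Judy→Heidi: max(24, 24) = 24
Liam→Ivan→Frank→Alice→Heidi: max(8, 10, 9, 16) = 16
Liam→Ivan→Alice→Heidi: max(8, 3, 16) = 16
Best route has worst link 11.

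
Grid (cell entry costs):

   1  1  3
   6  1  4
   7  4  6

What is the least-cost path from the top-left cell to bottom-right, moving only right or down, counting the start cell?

Cheapest: r0c0 -> r0c1 -> r1c1 -> r1c2 -> r2c2
  1 + 1 + 1 + 4 + 6 = 13
For comparison, the top-then-right route costs 15.

13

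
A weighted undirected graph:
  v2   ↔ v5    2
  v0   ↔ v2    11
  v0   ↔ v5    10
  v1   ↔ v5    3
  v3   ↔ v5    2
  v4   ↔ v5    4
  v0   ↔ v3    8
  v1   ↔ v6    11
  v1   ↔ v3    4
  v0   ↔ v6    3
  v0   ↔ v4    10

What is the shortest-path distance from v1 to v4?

7

Comparing a few candidate routes:
v1 → v5 → v0 → v4: 3 + 10 + 10 = 23
v1 → v5 → v4: 3 + 4 = 7
v1 → v3 → v5 → v4: 4 + 2 + 4 = 10
v1 → v5 → v3 → v0 → v4: 3 + 2 + 8 + 10 = 23
v1 → v6 → v0 → v4: 11 + 3 + 10 = 24
v1 → v3 → v0 → v4: 4 + 8 + 10 = 22
The minimum is 7.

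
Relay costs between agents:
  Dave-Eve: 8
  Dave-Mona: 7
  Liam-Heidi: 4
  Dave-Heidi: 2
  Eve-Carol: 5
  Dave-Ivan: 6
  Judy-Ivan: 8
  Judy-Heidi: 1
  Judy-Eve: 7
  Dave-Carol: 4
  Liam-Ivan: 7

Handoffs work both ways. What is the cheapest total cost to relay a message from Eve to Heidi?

Checking several routes:
Eve-Dave-Ivan-Judy-Heidi: 8 + 6 + 8 + 1 = 23
Eve-Carol-Dave-Heidi: 5 + 4 + 2 = 11
Eve-Carol-Dave-Ivan-Judy-Heidi: 5 + 4 + 6 + 8 + 1 = 24
Eve-Dave-Heidi: 8 + 2 = 10
Eve-Judy-Ivan-Dave-Heidi: 7 + 8 + 6 + 2 = 23
Eve-Judy-Heidi: 7 + 1 = 8
Best route has total 8.

8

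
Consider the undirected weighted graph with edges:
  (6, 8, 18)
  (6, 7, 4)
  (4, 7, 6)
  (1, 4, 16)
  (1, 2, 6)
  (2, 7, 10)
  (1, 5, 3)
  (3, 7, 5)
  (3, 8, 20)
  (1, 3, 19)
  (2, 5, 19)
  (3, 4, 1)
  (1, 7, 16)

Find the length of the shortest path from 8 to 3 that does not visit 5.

20

A few of the 8→3 routes:
8 - 3: 20
8 - 6 - 7 - 2 - 1 - 4 - 3: 18 + 4 + 10 + 6 + 16 + 1 = 55
8 - 6 - 7 - 1 - 4 - 3: 18 + 4 + 16 + 16 + 1 = 55
8 - 6 - 7 - 3: 18 + 4 + 5 = 27
8 - 6 - 7 - 4 - 3: 18 + 4 + 6 + 1 = 29
Shortest: 20.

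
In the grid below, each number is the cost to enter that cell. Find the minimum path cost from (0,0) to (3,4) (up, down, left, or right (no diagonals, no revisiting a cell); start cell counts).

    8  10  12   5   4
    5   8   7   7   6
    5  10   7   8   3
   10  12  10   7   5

Take r0c0 r1c0 r1c1 r1c2 r1c3 r1c4 r2c4 r3c4 for a total of 8 + 5 + 8 + 7 + 7 + 6 + 3 + 5 = 49.

49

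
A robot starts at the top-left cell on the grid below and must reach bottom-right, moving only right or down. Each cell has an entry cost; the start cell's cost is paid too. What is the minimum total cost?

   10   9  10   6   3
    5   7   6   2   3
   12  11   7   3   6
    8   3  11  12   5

Cheapest: r0c0 → r1c0 → r1c1 → r1c2 → r1c3 → r1c4 → r2c4 → r3c4
  10 + 5 + 7 + 6 + 2 + 3 + 6 + 5 = 44
(Top row then right column would cost 52.)

44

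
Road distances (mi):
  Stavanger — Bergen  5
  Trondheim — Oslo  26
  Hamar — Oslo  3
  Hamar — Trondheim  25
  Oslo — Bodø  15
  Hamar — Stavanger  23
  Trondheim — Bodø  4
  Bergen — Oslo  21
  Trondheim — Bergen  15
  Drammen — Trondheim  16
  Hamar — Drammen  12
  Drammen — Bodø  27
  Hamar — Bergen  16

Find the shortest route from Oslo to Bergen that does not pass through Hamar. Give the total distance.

21

Comparing a few candidate routes:
Oslo→Bergen: 21
Oslo→Bodø→Trondheim→Bergen: 15 + 4 + 15 = 34
Oslo→Trondheim→Bergen: 26 + 15 = 41
The minimum is 21 mi.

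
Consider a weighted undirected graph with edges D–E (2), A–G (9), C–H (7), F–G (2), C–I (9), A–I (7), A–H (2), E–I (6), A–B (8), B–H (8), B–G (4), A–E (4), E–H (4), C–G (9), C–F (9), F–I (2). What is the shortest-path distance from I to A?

7

Some routes from I to A:
I - E - A: 6 + 4 = 10
I - F - G - A: 2 + 2 + 9 = 13
I - A: 7
I - E - H - A: 6 + 4 + 2 = 12
I - F - G - B - A: 2 + 2 + 4 + 8 = 16
Shortest: 7.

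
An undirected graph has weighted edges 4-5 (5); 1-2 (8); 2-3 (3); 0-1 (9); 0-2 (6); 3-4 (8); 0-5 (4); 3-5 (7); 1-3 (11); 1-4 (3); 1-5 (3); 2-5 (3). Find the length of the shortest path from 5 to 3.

6

Comparing a few candidate routes:
5→0→2→3: 4 + 6 + 3 = 13
5→4→3: 5 + 8 = 13
5→3: 7
5→2→3: 3 + 3 = 6
Best route has total 6.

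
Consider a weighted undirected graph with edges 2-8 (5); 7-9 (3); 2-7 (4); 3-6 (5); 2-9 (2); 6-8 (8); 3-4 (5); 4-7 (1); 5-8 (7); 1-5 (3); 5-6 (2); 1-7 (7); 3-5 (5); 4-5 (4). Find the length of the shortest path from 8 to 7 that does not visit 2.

Checking several routes:
8 → 5 → 1 → 7: 7 + 3 + 7 = 17
8 → 6 → 5 → 1 → 7: 8 + 2 + 3 + 7 = 20
8 → 6 → 3 → 4 → 7: 8 + 5 + 5 + 1 = 19
8 → 6 → 5 → 4 → 7: 8 + 2 + 4 + 1 = 15
8 → 5 → 4 → 7: 7 + 4 + 1 = 12
8 → 5 → 3 → 4 → 7: 7 + 5 + 5 + 1 = 18
The minimum is 12.

12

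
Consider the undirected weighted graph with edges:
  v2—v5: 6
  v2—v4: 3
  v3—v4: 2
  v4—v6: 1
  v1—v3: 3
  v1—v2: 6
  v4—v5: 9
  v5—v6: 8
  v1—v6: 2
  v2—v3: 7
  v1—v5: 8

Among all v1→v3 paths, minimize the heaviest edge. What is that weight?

A few of the v1→v3 routes:
v1 -> v6 -> v4 -> v2 -> v3: max(2, 1, 3, 7) = 7
v1 -> v2 -> v4 -> v3: max(6, 3, 2) = 6
v1 -> v6 -> v4 -> v3: max(2, 1, 2) = 2
v1 -> v3: max(3) = 3
The minimum achievable maximum is 2.

2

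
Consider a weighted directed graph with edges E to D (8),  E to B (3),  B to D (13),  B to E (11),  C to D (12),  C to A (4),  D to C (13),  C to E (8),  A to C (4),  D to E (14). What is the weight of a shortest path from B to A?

30

Routes from B to A:
B -> D -> C -> A: 13 + 13 + 4 = 30
B -> E -> D -> C -> A: 11 + 8 + 13 + 4 = 36
Shortest: 30.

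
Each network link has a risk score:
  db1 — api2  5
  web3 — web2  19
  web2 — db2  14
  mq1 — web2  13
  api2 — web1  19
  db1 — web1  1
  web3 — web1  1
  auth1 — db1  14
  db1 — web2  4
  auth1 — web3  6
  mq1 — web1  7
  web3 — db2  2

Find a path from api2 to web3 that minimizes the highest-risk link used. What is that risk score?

5

Checking several routes:
api2-db1-web1-mq1-web2-db2-web3: max(5, 1, 7, 13, 14, 2) = 14
api2-db1-web2-mq1-web1-web3: max(5, 4, 13, 7, 1) = 13
api2-db1-auth1-web3: max(5, 14, 6) = 14
api2-db1-web1-web3: max(5, 1, 1) = 5
api2-db1-web2-db2-web3: max(5, 4, 14, 2) = 14
Best route has worst link 5.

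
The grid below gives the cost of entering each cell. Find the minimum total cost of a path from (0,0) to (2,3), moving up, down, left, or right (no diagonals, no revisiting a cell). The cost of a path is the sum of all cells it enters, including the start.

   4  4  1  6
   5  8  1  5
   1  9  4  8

22

One optimal route is (0,0)→(0,1)→(0,2)→(1,2)→(2,2)→(2,3).
Its cost is 4 + 4 + 1 + 1 + 4 + 8 = 22.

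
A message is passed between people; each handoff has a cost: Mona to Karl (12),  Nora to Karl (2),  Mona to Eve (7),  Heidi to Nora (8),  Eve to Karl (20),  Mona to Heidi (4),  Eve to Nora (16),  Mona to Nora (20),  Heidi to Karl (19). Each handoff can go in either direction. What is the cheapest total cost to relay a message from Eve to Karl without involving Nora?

Paths from Eve to Karl avoiding Nora:
Eve → Karl: 20
Eve → Mona → Heidi → Karl: 7 + 4 + 19 = 30
Eve → Mona → Karl: 7 + 12 = 19
The minimum is 19.

19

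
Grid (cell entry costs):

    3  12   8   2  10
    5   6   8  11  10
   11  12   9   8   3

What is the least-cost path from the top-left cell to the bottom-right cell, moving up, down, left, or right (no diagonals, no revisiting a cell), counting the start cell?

Cheapest: (0,0) -> (1,0) -> (1,1) -> (1,2) -> (2,2) -> (2,3) -> (2,4)
  3 + 5 + 6 + 8 + 9 + 8 + 3 = 42

42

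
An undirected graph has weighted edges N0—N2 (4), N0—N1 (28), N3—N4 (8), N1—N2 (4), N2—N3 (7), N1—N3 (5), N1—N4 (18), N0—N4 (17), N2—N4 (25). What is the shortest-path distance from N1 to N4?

A few of the N1→N4 routes:
N1-N2-N0-N4: 4 + 4 + 17 = 25
N1-N2-N3-N4: 4 + 7 + 8 = 19
N1-N3-N4: 5 + 8 = 13
N1-N4: 18
Shortest: 13.

13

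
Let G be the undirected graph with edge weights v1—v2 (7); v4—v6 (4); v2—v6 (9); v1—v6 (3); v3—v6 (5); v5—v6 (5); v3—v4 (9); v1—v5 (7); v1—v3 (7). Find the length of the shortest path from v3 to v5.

10

Some routes from v3 to v5:
v3 - v6 - v5: 5 + 5 = 10
v3 - v1 - v6 - v5: 7 + 3 + 5 = 15
v3 - v1 - v5: 7 + 7 = 14
v3 - v4 - v6 - v1 - v5: 9 + 4 + 3 + 7 = 23
v3 - v4 - v6 - v5: 9 + 4 + 5 = 18
v3 - v6 - v1 - v5: 5 + 3 + 7 = 15
Best route has total 10.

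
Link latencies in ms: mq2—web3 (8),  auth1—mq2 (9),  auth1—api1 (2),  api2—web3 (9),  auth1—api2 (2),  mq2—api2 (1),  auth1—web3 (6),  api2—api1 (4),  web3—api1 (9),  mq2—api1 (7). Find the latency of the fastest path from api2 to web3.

8

Checking several routes:
api2-api1-auth1-web3: 4 + 2 + 6 = 12
api2-mq2-web3: 1 + 8 = 9
api2-auth1-api1-web3: 2 + 2 + 9 = 13
api2-web3: 9
api2-auth1-web3: 2 + 6 = 8
Best route has total 8 ms.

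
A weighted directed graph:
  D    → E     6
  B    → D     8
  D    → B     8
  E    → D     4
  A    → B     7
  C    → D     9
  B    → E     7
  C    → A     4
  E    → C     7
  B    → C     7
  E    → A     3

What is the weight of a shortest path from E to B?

10

A few of the E→B routes:
E→D→B: 4 + 8 = 12
E→C→A→B: 7 + 4 + 7 = 18
E→A→B: 3 + 7 = 10
The minimum is 10.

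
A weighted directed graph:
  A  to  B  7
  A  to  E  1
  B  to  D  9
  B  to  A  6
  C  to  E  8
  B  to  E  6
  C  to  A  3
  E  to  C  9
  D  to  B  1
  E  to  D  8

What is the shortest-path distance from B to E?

6

Paths from B to E:
B - A - E: 6 + 1 = 7
B - E: 6
Best route has total 6.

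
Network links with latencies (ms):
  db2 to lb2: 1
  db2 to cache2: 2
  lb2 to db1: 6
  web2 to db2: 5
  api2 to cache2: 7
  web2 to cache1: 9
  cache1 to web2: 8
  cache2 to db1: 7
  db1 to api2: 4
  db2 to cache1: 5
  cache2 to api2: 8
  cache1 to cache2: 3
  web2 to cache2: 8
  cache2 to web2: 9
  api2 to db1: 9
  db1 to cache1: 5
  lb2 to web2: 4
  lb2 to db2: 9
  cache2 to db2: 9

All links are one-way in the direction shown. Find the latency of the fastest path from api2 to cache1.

14

Comparing a few candidate routes:
api2 - cache2 - web2 - cache1: 7 + 9 + 9 = 25
api2 - cache2 - db2 - cache1: 7 + 9 + 5 = 21
api2 - db1 - cache1: 9 + 5 = 14
api2 - cache2 - db1 - cache1: 7 + 7 + 5 = 19
Shortest: 14 ms.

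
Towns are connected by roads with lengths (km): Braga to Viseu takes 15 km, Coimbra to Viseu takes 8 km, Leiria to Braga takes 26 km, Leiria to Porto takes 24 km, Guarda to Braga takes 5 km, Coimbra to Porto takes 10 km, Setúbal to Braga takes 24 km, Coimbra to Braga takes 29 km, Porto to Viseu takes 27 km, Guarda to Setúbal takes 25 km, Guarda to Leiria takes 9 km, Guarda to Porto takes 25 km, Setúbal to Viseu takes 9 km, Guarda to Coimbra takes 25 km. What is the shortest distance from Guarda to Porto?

25

A few of the Guarda→Porto routes:
Guarda → Braga → Coimbra → Porto: 5 + 29 + 10 = 44
Guarda → Braga → Viseu → Coimbra → Porto: 5 + 15 + 8 + 10 = 38
Guarda → Porto: 25
Guarda → Braga → Viseu → Porto: 5 + 15 + 27 = 47
Guarda → Coimbra → Porto: 25 + 10 = 35
Guarda → Leiria → Porto: 9 + 24 = 33
Shortest: 25 km.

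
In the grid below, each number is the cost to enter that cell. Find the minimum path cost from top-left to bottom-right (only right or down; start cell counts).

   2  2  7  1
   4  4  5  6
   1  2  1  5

Cheapest: [0,0]→[1,0]→[2,0]→[2,1]→[2,2]→[2,3]
  2 + 4 + 1 + 2 + 1 + 5 = 15
For comparison, the top-then-right route costs 23.

15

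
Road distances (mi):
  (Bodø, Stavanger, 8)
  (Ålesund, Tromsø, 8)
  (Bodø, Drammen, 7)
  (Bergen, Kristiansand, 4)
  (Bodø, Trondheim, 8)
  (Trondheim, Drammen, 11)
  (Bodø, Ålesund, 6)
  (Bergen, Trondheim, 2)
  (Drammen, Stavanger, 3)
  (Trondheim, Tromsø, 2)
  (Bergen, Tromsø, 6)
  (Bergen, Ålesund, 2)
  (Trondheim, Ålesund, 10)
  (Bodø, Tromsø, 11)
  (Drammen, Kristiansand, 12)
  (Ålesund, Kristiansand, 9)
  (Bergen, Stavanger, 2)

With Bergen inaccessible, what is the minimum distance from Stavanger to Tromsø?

Checking several routes:
Stavanger-Drammen-Trondheim-Tromsø: 3 + 11 + 2 = 16
Stavanger-Drammen-Bodø-Trondheim-Tromsø: 3 + 7 + 8 + 2 = 20
Stavanger-Bodø-Ålesund-Tromsø: 8 + 6 + 8 = 22
Stavanger-Bodø-Tromsø: 8 + 11 = 19
Stavanger-Drammen-Bodø-Tromsø: 3 + 7 + 11 = 21
Stavanger-Bodø-Trondheim-Tromsø: 8 + 8 + 2 = 18
Best route has total 16 mi.

16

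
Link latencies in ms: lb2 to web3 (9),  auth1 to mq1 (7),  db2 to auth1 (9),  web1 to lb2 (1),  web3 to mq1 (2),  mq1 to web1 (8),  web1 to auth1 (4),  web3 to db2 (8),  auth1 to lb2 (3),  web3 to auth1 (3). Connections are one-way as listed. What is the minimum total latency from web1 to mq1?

11

A few of the web1→mq1 routes:
web1 -> auth1 -> mq1: 4 + 7 = 11
web1 -> lb2 -> web3 -> auth1 -> mq1: 1 + 9 + 3 + 7 = 20
web1 -> lb2 -> web3 -> mq1: 1 + 9 + 2 = 12
web1 -> auth1 -> lb2 -> web3 -> mq1: 4 + 3 + 9 + 2 = 18
Best route has total 11 ms.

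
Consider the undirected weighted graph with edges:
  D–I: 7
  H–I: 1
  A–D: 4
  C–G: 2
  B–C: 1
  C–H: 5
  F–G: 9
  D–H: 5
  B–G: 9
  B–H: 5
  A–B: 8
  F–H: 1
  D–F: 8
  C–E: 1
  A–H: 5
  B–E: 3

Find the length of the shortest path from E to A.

Some routes from E to A:
E→C→H→A: 1 + 5 + 5 = 11
E→C→B→A: 1 + 1 + 8 = 10
E→B→A: 3 + 8 = 11
Shortest: 10.

10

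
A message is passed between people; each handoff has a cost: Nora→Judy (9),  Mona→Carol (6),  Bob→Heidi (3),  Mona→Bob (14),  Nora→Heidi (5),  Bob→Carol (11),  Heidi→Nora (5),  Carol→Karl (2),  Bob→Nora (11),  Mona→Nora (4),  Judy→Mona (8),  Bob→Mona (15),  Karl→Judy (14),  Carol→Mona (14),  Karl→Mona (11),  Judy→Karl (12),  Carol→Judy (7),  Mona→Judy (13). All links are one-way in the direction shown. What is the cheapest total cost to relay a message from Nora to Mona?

Routes from Nora to Mona:
Nora - Judy - Karl - Mona: 9 + 12 + 11 = 32
Nora - Judy - Mona: 9 + 8 = 17
Shortest: 17.

17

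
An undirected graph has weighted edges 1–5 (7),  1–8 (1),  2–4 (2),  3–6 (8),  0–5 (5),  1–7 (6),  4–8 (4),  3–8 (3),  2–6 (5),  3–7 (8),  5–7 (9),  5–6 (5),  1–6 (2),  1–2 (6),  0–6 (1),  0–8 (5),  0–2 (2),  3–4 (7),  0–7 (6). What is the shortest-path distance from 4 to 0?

4

Comparing a few candidate routes:
4 → 2 → 6 → 0: 2 + 5 + 1 = 8
4 → 8 → 0: 4 + 5 = 9
4 → 2 → 0: 2 + 2 = 4
4 → 8 → 1 → 6 → 0: 4 + 1 + 2 + 1 = 8
Best route has total 4.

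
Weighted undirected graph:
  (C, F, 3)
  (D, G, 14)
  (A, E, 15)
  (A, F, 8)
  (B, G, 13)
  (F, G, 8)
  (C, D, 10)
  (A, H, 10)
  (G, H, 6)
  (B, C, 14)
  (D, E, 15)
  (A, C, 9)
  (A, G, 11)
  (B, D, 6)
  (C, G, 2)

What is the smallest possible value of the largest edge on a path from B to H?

Comparing a few candidate routes:
B-D-C-F-G-H: max(6, 10, 3, 8, 6) = 10
B-D-C-F-A-H: max(6, 10, 3, 8, 10) = 10
B-D-C-A-H: max(6, 10, 9, 10) = 10
B-D-C-G-F-A-H: max(6, 10, 2, 8, 8, 10) = 10
B-D-C-A-F-G-H: max(6, 10, 9, 8, 8, 6) = 10
B-D-C-G-H: max(6, 10, 2, 6) = 10
Best route has worst link 10.

10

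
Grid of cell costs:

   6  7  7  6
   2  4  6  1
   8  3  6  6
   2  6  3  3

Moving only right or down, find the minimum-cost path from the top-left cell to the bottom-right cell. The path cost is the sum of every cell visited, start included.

Take (0,0) -> (1,0) -> (1,1) -> (2,1) -> (2,2) -> (3,2) -> (3,3) for a total of 6 + 2 + 4 + 3 + 6 + 3 + 3 = 27.
(Top row then right column would cost 36.)

27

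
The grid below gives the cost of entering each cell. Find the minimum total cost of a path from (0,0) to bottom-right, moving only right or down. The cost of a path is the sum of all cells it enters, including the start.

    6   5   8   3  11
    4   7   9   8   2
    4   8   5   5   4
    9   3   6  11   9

45

Best path: r0c0 r0c1 r0c2 r0c3 r1c3 r1c4 r2c4 r3c4
Cost: 6 + 5 + 8 + 3 + 8 + 2 + 4 + 9 = 45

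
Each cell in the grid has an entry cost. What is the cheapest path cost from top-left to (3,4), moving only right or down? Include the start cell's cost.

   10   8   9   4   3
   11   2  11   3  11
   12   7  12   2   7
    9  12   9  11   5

Best path: [0,0] → [0,1] → [0,2] → [0,3] → [1,3] → [2,3] → [2,4] → [3,4]
Cost: 10 + 8 + 9 + 4 + 3 + 2 + 7 + 5 = 48
(Top row then right column would cost 57.)

48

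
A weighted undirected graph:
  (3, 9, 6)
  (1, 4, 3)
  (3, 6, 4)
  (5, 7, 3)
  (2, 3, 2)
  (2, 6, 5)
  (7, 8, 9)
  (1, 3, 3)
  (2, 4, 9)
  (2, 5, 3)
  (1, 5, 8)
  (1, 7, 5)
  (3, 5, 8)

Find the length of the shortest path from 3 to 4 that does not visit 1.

Candidate routes:
3 -> 5 -> 2 -> 4: 8 + 3 + 9 = 20
3 -> 2 -> 4: 2 + 9 = 11
3 -> 6 -> 2 -> 4: 4 + 5 + 9 = 18
The minimum is 11.

11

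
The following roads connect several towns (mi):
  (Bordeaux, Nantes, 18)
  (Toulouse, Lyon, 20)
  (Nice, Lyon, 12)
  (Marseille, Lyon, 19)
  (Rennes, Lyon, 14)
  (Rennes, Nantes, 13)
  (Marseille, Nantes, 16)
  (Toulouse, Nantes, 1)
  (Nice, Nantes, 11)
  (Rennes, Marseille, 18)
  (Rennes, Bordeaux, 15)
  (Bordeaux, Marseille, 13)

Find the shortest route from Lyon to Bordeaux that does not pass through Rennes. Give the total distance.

32

Candidate routes:
Lyon→Toulouse→Nantes→Bordeaux: 20 + 1 + 18 = 39
Lyon→Marseille→Nantes→Bordeaux: 19 + 16 + 18 = 53
Lyon→Toulouse→Nantes→Marseille→Bordeaux: 20 + 1 + 16 + 13 = 50
Lyon→Marseille→Bordeaux: 19 + 13 = 32
Lyon→Nice→Nantes→Marseille→Bordeaux: 12 + 11 + 16 + 13 = 52
Lyon→Nice→Nantes→Bordeaux: 12 + 11 + 18 = 41
Shortest: 32 mi.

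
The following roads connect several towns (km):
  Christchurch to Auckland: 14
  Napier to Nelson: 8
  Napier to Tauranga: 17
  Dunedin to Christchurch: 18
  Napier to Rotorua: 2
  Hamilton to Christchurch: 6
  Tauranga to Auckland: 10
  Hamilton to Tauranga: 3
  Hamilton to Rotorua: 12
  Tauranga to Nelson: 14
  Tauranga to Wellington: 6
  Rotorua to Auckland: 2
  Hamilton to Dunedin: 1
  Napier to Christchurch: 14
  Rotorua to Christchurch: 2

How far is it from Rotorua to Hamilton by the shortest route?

8

Checking several routes:
Rotorua -> Auckland -> Tauranga -> Hamilton: 2 + 10 + 3 = 15
Rotorua -> Christchurch -> Dunedin -> Hamilton: 2 + 18 + 1 = 21
Rotorua -> Hamilton: 12
Rotorua -> Christchurch -> Hamilton: 2 + 6 = 8
The minimum is 8 km.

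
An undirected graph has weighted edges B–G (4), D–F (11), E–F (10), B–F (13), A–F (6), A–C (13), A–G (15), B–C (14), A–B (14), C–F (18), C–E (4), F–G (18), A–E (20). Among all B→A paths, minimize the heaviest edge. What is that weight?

13

A few of the B→A routes:
B - F - A: max(13, 6) = 13
B - C - A: max(14, 13) = 14
B - C - E - F - A: max(14, 4, 10, 6) = 14
B - A: max(14) = 14
B - F - E - C - A: max(13, 10, 4, 13) = 13
The minimum achievable maximum is 13.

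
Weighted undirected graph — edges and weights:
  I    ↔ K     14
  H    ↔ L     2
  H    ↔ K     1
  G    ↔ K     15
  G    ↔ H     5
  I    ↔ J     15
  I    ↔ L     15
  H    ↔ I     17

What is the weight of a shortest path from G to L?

Comparing a few candidate routes:
G → H → K → I → L: 5 + 1 + 14 + 15 = 35
G → K → H → I → L: 15 + 1 + 17 + 15 = 48
G → H → L: 5 + 2 = 7
G → K → I → L: 15 + 14 + 15 = 44
G → K → H → L: 15 + 1 + 2 = 18
G → H → I → L: 5 + 17 + 15 = 37
Best route has total 7.

7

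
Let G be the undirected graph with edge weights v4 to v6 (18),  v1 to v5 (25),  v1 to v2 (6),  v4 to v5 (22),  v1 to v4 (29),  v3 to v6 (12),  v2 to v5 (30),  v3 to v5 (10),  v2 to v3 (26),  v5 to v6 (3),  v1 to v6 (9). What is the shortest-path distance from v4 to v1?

27

A few of the v4→v1 routes:
v4-v5-v6-v1: 22 + 3 + 9 = 34
v4-v1: 29
v4-v6-v1: 18 + 9 = 27
v4-v5-v1: 22 + 25 = 47
v4-v5-v3-v6-v1: 22 + 10 + 12 + 9 = 53
v4-v6-v5-v1: 18 + 3 + 25 = 46
Best route has total 27.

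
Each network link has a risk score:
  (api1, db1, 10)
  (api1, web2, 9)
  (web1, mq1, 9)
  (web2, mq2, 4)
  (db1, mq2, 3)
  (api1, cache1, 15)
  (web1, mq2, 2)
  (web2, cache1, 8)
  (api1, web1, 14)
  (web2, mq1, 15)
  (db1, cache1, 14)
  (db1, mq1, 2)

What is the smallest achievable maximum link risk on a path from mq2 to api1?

9

Some routes from mq2 to api1:
mq2→db1→cache1→web2→api1: max(3, 14, 8, 9) = 14
mq2→db1→api1: max(3, 10) = 10
mq2→db1→mq1→web1→api1: max(3, 2, 9, 14) = 14
mq2→web2→cache1→db1→api1: max(4, 8, 14, 10) = 14
mq2→web1→mq1→db1→api1: max(2, 9, 2, 10) = 10
mq2→web2→api1: max(4, 9) = 9
Best route has worst link 9.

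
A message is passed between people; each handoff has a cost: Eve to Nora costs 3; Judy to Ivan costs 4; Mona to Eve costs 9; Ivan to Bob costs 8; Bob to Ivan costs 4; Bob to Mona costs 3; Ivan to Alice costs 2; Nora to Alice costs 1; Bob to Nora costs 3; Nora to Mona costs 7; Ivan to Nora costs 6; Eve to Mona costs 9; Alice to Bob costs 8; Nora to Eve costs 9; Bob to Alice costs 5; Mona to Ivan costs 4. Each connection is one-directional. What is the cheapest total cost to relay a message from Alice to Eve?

Comparing a few candidate routes:
Alice→Bob→Mona→Eve: 8 + 3 + 9 = 20
Alice→Bob→Nora→Eve: 8 + 3 + 9 = 20
Alice→Bob→Nora→Mona→Eve: 8 + 3 + 7 + 9 = 27
Alice→Bob→Ivan→Nora→Eve: 8 + 4 + 6 + 9 = 27
Shortest: 20.

20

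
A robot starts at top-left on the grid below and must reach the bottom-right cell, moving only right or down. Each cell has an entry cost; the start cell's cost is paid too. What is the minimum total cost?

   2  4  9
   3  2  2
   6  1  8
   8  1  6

15

Cheapest: [0,0] -> [1,0] -> [1,1] -> [2,1] -> [3,1] -> [3,2]
  2 + 3 + 2 + 1 + 1 + 6 = 15
(Top row then right column would cost 31.)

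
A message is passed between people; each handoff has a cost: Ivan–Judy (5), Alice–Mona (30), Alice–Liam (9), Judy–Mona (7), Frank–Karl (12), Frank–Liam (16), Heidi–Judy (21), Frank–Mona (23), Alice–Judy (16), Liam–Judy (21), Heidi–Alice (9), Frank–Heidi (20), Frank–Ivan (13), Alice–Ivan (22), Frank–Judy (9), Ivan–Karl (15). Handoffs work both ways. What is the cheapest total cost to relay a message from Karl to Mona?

Checking several routes:
Karl - Frank - Mona: 12 + 23 = 35
Karl - Frank - Judy - Mona: 12 + 9 + 7 = 28
Karl - Frank - Ivan - Judy - Mona: 12 + 13 + 5 + 7 = 37
Karl - Ivan - Frank - Judy - Mona: 15 + 13 + 9 + 7 = 44
Karl - Ivan - Judy - Mona: 15 + 5 + 7 = 27
Best route has total 27.

27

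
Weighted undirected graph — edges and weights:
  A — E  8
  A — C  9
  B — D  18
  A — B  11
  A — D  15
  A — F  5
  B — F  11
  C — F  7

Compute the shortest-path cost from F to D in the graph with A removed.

Paths from F to D avoiding A:
F - B - D: 11 + 18 = 29
The minimum is 29.

29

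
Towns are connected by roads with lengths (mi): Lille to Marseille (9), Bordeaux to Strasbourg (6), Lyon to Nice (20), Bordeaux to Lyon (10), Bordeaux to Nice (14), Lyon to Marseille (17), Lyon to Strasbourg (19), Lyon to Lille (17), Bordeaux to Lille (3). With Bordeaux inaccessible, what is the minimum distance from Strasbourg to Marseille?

36

Routes from Strasbourg to Marseille avoiding Bordeaux:
Strasbourg -> Lyon -> Lille -> Marseille: 19 + 17 + 9 = 45
Strasbourg -> Lyon -> Marseille: 19 + 17 = 36
The minimum is 36 mi.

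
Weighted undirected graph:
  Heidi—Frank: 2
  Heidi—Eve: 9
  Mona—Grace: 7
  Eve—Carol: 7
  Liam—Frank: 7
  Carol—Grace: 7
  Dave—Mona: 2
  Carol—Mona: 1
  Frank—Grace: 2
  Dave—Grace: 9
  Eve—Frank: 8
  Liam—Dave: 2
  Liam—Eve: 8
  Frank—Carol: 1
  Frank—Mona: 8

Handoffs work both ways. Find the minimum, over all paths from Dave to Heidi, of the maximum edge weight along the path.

2

Some routes from Dave to Heidi:
Dave-Mona-Carol-Grace-Frank-Heidi: max(2, 1, 7, 2, 2) = 7
Dave-Liam-Frank-Heidi: max(2, 7, 2) = 7
Dave-Mona-Carol-Frank-Heidi: max(2, 1, 1, 2) = 2
Dave-Mona-Grace-Frank-Heidi: max(2, 7, 2, 2) = 7
Dave-Mona-Grace-Carol-Frank-Heidi: max(2, 7, 7, 1, 2) = 7
The minimum achievable maximum is 2.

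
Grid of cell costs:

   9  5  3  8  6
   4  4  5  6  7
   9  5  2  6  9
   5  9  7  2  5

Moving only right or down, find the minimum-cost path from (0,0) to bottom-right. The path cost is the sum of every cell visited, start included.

37

Best path: [0,0] -> [0,1] -> [0,2] -> [1,2] -> [2,2] -> [2,3] -> [3,3] -> [3,4]
Cost: 9 + 5 + 3 + 5 + 2 + 6 + 2 + 5 = 37
(Top row then right column would cost 52.)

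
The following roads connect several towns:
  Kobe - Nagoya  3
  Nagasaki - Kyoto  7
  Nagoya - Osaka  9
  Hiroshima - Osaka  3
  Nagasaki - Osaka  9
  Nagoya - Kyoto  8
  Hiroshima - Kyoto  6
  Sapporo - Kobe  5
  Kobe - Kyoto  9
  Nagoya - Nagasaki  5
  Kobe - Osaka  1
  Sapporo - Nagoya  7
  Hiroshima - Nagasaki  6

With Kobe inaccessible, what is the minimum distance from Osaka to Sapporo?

16

Some routes from Osaka to Sapporo avoiding Kobe:
Osaka-Nagasaki-Nagoya-Sapporo: 9 + 5 + 7 = 21
Osaka-Hiroshima-Nagasaki-Nagoya-Sapporo: 3 + 6 + 5 + 7 = 21
Osaka-Nagoya-Sapporo: 9 + 7 = 16
Shortest: 16.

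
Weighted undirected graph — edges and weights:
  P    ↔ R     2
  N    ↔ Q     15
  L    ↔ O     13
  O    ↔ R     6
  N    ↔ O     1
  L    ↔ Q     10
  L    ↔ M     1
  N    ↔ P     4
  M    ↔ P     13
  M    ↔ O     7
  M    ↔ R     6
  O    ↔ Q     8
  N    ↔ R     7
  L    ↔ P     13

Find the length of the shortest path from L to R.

A few of the L→R routes:
L→M→O→R: 1 + 7 + 6 = 14
L→P→R: 13 + 2 = 15
L→M→R: 1 + 6 = 7
L→M→O→N→P→R: 1 + 7 + 1 + 4 + 2 = 15
Best route has total 7.

7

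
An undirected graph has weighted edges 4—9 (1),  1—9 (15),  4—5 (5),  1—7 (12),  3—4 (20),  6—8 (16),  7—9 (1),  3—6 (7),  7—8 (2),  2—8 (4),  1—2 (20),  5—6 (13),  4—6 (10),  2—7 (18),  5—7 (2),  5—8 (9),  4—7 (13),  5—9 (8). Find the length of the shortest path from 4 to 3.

Checking several routes:
4 - 5 - 6 - 3: 5 + 13 + 7 = 25
4 - 3: 20
4 - 6 - 3: 10 + 7 = 17
4 - 9 - 7 - 5 - 6 - 3: 1 + 1 + 2 + 13 + 7 = 24
4 - 9 - 7 - 8 - 6 - 3: 1 + 1 + 2 + 16 + 7 = 27
4 - 9 - 5 - 6 - 3: 1 + 8 + 13 + 7 = 29
Shortest: 17.

17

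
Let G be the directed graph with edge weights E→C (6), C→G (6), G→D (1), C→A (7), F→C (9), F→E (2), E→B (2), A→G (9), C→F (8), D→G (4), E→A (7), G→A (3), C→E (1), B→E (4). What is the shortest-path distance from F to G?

Comparing a few candidate routes:
F → C → A → G: 9 + 7 + 9 = 25
F → E → C → A → G: 2 + 6 + 7 + 9 = 24
F → C → G: 9 + 6 = 15
F → E → C → G: 2 + 6 + 6 = 14
F → E → A → G: 2 + 7 + 9 = 18
Best route has total 14.

14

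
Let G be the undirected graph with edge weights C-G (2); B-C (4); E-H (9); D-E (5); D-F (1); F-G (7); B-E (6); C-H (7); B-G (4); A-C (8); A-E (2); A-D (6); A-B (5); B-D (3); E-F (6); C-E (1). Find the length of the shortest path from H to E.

8

Some routes from H to E:
H -> C -> B -> E: 7 + 4 + 6 = 17
H -> C -> A -> E: 7 + 8 + 2 = 17
H -> C -> E: 7 + 1 = 8
H -> E: 9
The minimum is 8.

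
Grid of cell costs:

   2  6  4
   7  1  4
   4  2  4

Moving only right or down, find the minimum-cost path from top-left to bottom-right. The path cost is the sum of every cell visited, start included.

Cheapest: r0c0 → r0c1 → r1c1 → r2c1 → r2c2
  2 + 6 + 1 + 2 + 4 = 15
For comparison, the top-then-right route costs 20.

15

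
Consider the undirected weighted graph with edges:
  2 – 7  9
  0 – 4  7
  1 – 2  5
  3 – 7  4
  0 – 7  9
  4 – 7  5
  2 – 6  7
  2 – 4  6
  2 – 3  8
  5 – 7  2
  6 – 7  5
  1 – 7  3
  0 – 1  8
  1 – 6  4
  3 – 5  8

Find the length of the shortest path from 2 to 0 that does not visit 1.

Some routes from 2 to 0 avoiding 1:
2→4→0: 6 + 7 = 13
2→3→7→0: 8 + 4 + 9 = 21
2→6→7→0: 7 + 5 + 9 = 21
2→4→7→0: 6 + 5 + 9 = 20
2→7→4→0: 9 + 5 + 7 = 21
2→7→0: 9 + 9 = 18
Best route has total 13.

13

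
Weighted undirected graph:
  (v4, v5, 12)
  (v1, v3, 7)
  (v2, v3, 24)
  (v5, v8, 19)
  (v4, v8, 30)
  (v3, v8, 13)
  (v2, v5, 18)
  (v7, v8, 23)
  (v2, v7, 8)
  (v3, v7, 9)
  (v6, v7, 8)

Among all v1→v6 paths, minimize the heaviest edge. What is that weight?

Comparing a few candidate routes:
v1 → v3 → v7 → v6: max(7, 9, 8) = 9
v1 → v3 → v8 → v7 → v6: max(7, 13, 23, 8) = 23
v1 → v3 → v2 → v7 → v6: max(7, 24, 8, 8) = 24
v1 → v3 → v2 → v5 → v8 → v7 → v6: max(7, 24, 18, 19, 23, 8) = 24
v1 → v3 → v8 → v5 → v2 → v7 → v6: max(7, 13, 19, 18, 8, 8) = 19
The minimum achievable maximum is 9.

9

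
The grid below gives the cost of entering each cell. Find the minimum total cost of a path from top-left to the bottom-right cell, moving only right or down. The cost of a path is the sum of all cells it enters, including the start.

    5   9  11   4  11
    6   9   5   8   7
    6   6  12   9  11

51

Take r0c0→r1c0→r1c1→r1c2→r1c3→r1c4→r2c4 for a total of 5 + 6 + 9 + 5 + 8 + 7 + 11 = 51.
For comparison, the top-then-right route costs 58.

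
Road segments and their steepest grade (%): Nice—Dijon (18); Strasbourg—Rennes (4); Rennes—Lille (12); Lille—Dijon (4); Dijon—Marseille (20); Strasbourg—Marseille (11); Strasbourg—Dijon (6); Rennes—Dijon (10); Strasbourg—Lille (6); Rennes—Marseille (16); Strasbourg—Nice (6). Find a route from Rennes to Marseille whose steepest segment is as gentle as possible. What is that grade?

Comparing a few candidate routes:
Rennes-Strasbourg-Marseille: max(4, 11) = 11
Rennes-Dijon-Lille-Strasbourg-Marseille: max(10, 4, 6, 11) = 11
Rennes-Dijon-Strasbourg-Marseille: max(10, 6, 11) = 11
Rennes-Lille-Dijon-Strasbourg-Marseille: max(12, 4, 6, 11) = 12
Best route has worst link 11%.

11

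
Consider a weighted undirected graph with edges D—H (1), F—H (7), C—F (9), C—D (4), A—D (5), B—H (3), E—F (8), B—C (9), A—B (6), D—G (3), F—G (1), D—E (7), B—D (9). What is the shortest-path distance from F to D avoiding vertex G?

Comparing a few candidate routes:
F→H→D: 7 + 1 = 8
F→H→B→A→D: 7 + 3 + 6 + 5 = 21
F→C→D: 9 + 4 = 13
F→E→D: 8 + 7 = 15
F→H→B→D: 7 + 3 + 9 = 19
The minimum is 8.

8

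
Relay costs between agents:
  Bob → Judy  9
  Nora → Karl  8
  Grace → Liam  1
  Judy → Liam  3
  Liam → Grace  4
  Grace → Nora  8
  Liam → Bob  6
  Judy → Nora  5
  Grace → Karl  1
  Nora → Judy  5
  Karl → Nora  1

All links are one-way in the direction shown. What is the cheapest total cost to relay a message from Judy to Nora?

Paths from Judy to Nora:
Judy→Nora: 5
Judy→Liam→Grace→Karl→Nora: 3 + 4 + 1 + 1 = 9
Judy→Liam→Grace→Nora: 3 + 4 + 8 = 15
Best route has total 5.

5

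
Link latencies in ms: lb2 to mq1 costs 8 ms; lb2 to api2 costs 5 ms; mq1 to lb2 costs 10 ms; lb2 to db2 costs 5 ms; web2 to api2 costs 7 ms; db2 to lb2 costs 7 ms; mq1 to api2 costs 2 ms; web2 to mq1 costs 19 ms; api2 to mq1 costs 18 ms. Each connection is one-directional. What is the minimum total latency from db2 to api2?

Paths from db2 to api2:
db2→lb2→mq1→api2: 7 + 8 + 2 = 17
db2→lb2→api2: 7 + 5 = 12
The minimum is 12 ms.

12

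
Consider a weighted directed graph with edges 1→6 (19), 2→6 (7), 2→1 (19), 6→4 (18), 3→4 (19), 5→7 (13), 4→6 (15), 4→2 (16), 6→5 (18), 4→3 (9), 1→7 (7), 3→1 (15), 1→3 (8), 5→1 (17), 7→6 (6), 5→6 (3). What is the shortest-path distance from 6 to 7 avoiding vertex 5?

49

Routes from 6 to 7 avoiding 5:
6 → 4 → 3 → 1 → 7: 18 + 9 + 15 + 7 = 49
6 → 4 → 2 → 1 → 7: 18 + 16 + 19 + 7 = 60
Shortest: 49.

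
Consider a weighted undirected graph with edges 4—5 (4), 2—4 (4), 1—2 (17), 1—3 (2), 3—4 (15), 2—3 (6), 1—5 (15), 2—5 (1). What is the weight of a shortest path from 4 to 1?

Comparing a few candidate routes:
4 - 2 - 3 - 1: 4 + 6 + 2 = 12
4 - 3 - 1: 15 + 2 = 17
4 - 2 - 5 - 1: 4 + 1 + 15 = 20
4 - 5 - 2 - 3 - 1: 4 + 1 + 6 + 2 = 13
4 - 5 - 1: 4 + 15 = 19
Shortest: 12.

12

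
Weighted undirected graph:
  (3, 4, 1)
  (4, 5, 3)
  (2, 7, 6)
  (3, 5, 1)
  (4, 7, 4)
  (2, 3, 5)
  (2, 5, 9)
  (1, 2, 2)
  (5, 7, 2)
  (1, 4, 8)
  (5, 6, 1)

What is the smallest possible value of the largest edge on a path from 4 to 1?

5

Comparing a few candidate routes:
4 - 5 - 7 - 2 - 1: max(3, 2, 6, 2) = 6
4 - 3 - 5 - 7 - 2 - 1: max(1, 1, 2, 6, 2) = 6
4 - 7 - 5 - 3 - 2 - 1: max(4, 2, 1, 5, 2) = 5
4 - 7 - 2 - 1: max(4, 6, 2) = 6
4 - 5 - 3 - 2 - 1: max(3, 1, 5, 2) = 5
4 - 3 - 2 - 1: max(1, 5, 2) = 5
Best route has worst link 5.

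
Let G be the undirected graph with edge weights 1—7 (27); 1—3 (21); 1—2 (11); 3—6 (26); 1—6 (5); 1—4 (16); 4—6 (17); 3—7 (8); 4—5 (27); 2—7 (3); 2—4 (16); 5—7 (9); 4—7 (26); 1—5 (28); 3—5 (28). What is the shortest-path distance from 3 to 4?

27

A few of the 3→4 routes:
3→7→2→4: 8 + 3 + 16 = 27
3→7→2→1→4: 8 + 3 + 11 + 16 = 38
3→1→6→4: 21 + 5 + 17 = 43
3→6→4: 26 + 17 = 43
3→1→4: 21 + 16 = 37
3→7→4: 8 + 26 = 34
Shortest: 27.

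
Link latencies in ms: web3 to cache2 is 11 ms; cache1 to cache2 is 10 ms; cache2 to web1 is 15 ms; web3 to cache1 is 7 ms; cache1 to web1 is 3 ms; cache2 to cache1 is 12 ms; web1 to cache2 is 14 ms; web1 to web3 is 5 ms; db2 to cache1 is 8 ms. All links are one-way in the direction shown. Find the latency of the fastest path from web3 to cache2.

Paths from web3 to cache2:
web3 → cache1 → cache2: 7 + 10 = 17
web3 → cache2: 11
web3 → cache1 → web1 → cache2: 7 + 3 + 14 = 24
Shortest: 11 ms.

11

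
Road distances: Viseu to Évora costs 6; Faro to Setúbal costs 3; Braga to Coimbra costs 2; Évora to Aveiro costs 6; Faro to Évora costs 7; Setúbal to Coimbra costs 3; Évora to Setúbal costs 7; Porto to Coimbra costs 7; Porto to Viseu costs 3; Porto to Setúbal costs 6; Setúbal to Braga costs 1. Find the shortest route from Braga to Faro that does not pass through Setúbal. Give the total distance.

Routes from Braga to Faro avoiding Setúbal:
Braga→Coimbra→Porto→Viseu→Évora→Faro: 2 + 7 + 3 + 6 + 7 = 25
Best route has total 25.

25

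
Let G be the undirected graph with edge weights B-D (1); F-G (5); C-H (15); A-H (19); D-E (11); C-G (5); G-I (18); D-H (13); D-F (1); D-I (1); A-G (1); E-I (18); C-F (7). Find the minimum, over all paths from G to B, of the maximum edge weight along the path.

5

A few of the G→B routes:
G -> F -> D -> B: max(5, 1, 1) = 5
G -> C -> H -> D -> B: max(5, 15, 13, 1) = 15
G -> I -> E -> D -> B: max(18, 18, 11, 1) = 18
G -> C -> F -> D -> B: max(5, 7, 1, 1) = 7
G -> F -> C -> H -> D -> B: max(5, 7, 15, 13, 1) = 15
The minimum achievable maximum is 5.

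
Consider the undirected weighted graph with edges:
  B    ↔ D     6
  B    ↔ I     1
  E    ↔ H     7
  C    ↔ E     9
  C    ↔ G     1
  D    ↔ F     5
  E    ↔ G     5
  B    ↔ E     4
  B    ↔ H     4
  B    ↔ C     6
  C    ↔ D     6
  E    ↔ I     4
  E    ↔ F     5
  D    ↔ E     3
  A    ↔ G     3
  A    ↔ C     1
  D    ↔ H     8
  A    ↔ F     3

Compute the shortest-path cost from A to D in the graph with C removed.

Some routes from A to D avoiding C:
A-G-E-F-D: 3 + 5 + 5 + 5 = 18
A-F-D: 3 + 5 = 8
A-G-E-D: 3 + 5 + 3 = 11
A-G-E-B-D: 3 + 5 + 4 + 6 = 18
A-F-E-D: 3 + 5 + 3 = 11
Best route has total 8.

8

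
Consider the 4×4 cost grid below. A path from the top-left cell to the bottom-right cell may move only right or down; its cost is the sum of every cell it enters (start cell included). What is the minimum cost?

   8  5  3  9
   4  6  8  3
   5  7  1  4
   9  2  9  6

Path r0c0 → r0c1 → r0c2 → r1c2 → r2c2 → r2c3 → r3c3: 8 + 5 + 3 + 8 + 1 + 4 + 6 = 35.
For comparison, the top-then-right route costs 38.

35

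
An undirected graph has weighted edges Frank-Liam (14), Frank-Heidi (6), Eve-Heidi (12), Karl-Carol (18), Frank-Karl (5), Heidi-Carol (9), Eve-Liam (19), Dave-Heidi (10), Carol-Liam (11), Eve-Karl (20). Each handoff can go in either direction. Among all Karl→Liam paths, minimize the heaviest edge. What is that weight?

A few of the Karl→Liam routes:
Karl -> Carol -> Heidi -> Frank -> Liam: max(18, 9, 6, 14) = 18
Karl -> Frank -> Liam: max(5, 14) = 14
Karl -> Carol -> Liam: max(18, 11) = 18
Karl -> Frank -> Heidi -> Carol -> Liam: max(5, 6, 9, 11) = 11
Best route has worst link 11.

11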